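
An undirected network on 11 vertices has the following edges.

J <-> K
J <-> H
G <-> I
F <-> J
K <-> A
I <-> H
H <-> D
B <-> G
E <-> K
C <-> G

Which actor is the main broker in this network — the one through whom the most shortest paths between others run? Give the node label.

Unnormalized betweenness of each node: A:0, B:0, C:0, D:0, E:0, F:0, G:17, H:29, I:21, J:27, K:17.
H has the largest value, 29, making it the main broker — the node through which the most shortest paths run.

H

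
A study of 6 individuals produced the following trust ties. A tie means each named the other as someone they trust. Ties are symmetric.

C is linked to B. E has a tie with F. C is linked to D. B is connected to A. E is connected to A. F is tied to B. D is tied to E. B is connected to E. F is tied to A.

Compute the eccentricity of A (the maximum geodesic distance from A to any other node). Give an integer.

2

Distances from A: B:1, C:2, D:2, E:1, F:1.
The largest is 2 (to C and D), so the eccentricity of A is 2.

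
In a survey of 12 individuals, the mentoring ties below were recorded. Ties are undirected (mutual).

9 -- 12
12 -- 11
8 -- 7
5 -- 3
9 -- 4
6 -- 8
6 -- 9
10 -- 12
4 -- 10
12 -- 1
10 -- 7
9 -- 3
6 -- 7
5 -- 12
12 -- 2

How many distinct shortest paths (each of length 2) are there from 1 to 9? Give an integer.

1

The shortest distance is 2, and the only length-2 path is 1–12–9. So there is exactly 1 shortest path.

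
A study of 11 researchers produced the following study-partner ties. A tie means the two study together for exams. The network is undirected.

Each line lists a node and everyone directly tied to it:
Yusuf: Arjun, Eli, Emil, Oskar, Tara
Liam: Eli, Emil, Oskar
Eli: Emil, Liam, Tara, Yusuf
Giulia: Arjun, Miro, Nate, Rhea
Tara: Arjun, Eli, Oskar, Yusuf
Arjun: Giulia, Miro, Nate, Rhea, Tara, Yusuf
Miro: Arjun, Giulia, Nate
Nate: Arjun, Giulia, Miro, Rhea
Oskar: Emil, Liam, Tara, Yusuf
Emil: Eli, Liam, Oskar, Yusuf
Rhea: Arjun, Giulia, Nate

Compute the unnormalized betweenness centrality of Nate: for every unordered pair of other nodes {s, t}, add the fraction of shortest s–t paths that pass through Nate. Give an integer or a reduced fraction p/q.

Pairs whose geodesics pass through Nate — Rhea–Miro: 1/3.
All other pairs contribute 0.
Summing the contributions gives betweenness(Nate) = 1/3.

1/3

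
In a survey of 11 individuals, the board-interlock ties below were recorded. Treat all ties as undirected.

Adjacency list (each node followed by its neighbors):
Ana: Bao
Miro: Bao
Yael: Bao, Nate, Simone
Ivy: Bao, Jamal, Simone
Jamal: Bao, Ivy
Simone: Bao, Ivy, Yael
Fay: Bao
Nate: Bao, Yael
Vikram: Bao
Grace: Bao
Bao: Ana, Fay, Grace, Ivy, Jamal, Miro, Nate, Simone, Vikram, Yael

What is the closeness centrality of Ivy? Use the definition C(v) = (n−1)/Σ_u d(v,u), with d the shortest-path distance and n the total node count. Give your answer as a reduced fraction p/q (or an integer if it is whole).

Distances from Ivy: Ana:2, Bao:1, Fay:2, Grace:2, Jamal:1, Miro:2, Nate:2, Simone:1, Vikram:2, Yael:2. Sum = 17.
n = 11, so closeness = 10/17.

10/17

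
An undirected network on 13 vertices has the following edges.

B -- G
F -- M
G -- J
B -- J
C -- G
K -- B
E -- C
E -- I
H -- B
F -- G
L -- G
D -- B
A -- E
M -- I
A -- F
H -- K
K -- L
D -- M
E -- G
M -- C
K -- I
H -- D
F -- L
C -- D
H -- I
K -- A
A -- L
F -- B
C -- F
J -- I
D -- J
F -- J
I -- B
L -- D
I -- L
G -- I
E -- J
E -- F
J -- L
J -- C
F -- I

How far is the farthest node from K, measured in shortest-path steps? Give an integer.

3

Distances from K: A:1, B:1, C:3, D:2, E:2, F:2, G:2, H:1, I:1, J:2, L:1, M:2.
The largest is 3 (to C), so the eccentricity of K is 3.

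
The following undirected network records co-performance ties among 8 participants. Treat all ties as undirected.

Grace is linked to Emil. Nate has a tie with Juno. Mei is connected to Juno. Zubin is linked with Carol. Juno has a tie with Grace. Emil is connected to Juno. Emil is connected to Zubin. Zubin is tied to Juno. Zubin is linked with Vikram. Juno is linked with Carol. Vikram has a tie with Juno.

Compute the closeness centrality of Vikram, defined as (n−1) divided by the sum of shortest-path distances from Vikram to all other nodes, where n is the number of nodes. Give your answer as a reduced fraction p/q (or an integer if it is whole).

Distances from Vikram: Carol:2, Emil:2, Grace:2, Juno:1, Mei:2, Nate:2, Zubin:1. Sum = 12.
n = 8, so closeness = 7/12.

7/12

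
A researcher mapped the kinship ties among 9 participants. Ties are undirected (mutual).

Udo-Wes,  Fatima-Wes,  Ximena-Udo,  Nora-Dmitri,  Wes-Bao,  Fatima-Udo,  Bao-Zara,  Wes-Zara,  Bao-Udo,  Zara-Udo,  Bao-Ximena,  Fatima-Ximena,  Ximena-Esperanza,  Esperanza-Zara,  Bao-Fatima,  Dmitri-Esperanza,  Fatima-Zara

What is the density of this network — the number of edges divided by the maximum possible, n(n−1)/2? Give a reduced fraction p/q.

17/36

There are 17 edges and 9 nodes, so the maximum possible is C(9,2) = 36.
Density = 17/36.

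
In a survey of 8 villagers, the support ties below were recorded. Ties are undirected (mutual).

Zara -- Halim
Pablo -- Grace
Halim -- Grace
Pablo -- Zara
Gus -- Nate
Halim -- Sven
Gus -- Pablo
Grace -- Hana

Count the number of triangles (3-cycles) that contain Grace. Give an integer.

Grace's neighbors are Halim, Hana, and Pablo, but none of them are tied to each other, so no triangle contains Grace.

0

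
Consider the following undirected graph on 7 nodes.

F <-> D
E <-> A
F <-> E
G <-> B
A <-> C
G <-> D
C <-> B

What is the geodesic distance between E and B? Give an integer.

One shortest route is E – A – C – B, which uses 3 edges, and at distance 2 from E we only reach {C, D}, which does not include B. So d(E,B) = 3.

3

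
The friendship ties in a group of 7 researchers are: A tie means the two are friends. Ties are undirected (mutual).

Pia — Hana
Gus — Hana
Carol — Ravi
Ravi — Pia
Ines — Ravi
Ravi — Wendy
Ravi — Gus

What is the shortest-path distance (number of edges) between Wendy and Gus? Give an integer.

One shortest route is Wendy – Ravi – Gus, which uses 2 edges, and Wendy and Gus are not directly tied, so nothing shorter exists. So d(Wendy,Gus) = 2.

2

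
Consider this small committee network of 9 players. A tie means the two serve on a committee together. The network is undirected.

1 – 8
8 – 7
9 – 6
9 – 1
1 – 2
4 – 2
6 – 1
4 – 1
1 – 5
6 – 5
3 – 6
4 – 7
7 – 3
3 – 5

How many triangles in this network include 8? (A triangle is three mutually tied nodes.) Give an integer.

0

8's neighbors are 1 and 7, but none of them are tied to each other, so no triangle contains 8.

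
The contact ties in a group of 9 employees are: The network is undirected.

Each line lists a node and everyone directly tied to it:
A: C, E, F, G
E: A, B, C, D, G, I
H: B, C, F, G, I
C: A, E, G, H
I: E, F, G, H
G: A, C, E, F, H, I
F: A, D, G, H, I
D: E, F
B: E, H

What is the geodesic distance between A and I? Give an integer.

One shortest route is A – E – I, which uses 2 edges, and A and I are not directly tied, so nothing shorter exists. So d(A,I) = 2.

2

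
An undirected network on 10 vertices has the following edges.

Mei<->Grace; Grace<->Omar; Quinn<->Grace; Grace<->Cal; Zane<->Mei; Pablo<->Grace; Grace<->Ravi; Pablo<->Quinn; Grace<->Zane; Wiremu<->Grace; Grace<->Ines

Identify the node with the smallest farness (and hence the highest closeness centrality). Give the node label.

Farness (sum of distances to all others) for each node — Cal:17, Grace:9, Ines:17, Mei:16, Omar:17, Pablo:16, Quinn:16, Ravi:17, Wiremu:17, Zane:16.
The smallest farness is 9, for Grace, so Grace has the highest closeness.

Grace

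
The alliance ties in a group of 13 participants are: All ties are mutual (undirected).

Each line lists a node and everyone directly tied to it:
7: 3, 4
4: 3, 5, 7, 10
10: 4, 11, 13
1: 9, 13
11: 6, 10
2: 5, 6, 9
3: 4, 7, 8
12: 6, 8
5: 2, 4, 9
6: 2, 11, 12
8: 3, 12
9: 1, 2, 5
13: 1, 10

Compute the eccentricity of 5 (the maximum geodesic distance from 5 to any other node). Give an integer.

Distances from 5: 1:2, 2:1, 3:2, 4:1, 6:2, 7:2, 8:3, 9:1, 10:2, 11:3, 12:3, 13:3.
The largest is 3 (to 12, 11, 13, and 8), so the eccentricity of 5 is 3.

3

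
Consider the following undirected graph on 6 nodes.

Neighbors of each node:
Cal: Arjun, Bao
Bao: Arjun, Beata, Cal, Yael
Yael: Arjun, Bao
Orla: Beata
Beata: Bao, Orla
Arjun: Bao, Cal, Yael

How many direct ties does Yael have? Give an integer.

2

Yael is directly tied to Arjun and Bao. That is 2 neighbors, so the degree of Yael is 2.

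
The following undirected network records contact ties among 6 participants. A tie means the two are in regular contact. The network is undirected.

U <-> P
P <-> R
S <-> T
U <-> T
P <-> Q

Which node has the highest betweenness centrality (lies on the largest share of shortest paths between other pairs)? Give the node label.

Unnormalized betweenness of each node: P:7, Q:0, R:0, S:0, T:4, U:6.
P has the largest value, 7, making it the main broker — the node through which the most shortest paths run.

P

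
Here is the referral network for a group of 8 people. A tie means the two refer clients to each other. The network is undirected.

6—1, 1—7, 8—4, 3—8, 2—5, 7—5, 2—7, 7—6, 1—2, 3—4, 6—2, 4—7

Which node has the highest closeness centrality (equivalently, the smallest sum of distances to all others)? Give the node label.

7

Farness (sum of distances to all others) for each node — 1:13, 2:12, 3:16, 4:11, 5:14, 6:13, 7:9, 8:16.
The smallest farness is 9, for 7, so 7 has the highest closeness.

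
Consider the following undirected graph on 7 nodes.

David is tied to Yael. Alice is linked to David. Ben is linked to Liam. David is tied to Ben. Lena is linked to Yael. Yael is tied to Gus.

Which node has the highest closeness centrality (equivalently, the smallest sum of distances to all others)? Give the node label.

Farness (sum of distances to all others) for each node — Alice:14, Ben:12, David:9, Gus:15, Lena:15, Liam:17, Yael:10.
The smallest farness is 9, for David, so David has the highest closeness.

David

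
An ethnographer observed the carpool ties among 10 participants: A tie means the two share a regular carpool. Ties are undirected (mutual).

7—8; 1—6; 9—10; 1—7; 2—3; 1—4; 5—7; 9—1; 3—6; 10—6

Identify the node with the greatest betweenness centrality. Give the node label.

1

Unnormalized betweenness of each node: 1:49/2, 2:0, 3:8, 4:0, 5:0, 6:33/2, 7:15, 8:0, 9:5/2, 10:3/2.
1 has the largest value, 49/2, making it the main broker — the node through which the most shortest paths run.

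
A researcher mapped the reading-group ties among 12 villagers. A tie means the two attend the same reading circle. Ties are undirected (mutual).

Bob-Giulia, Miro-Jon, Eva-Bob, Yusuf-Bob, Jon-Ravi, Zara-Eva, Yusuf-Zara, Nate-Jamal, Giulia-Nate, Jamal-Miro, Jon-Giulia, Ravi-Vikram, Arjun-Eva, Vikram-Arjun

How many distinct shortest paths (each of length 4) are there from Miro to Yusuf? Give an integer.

The shortest distance is 4, and the only length-4 path is Miro–Jon–Giulia–Bob–Yusuf. So there is exactly 1 shortest path.

1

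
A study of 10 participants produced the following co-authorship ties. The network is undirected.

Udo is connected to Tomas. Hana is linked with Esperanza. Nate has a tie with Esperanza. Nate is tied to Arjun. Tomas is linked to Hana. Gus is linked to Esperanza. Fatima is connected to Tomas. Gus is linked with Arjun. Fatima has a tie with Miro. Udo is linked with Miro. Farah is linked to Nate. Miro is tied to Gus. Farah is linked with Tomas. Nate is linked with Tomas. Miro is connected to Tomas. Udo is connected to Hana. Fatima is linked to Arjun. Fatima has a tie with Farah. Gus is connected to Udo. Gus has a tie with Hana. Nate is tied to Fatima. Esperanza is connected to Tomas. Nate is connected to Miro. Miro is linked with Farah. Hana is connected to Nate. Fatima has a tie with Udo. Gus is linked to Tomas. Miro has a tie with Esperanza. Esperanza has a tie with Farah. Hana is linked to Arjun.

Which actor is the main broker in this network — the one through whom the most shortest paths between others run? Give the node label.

Unnormalized betweenness of each node: Arjun:7/10, Esperanza:16/15, Farah:1/4, Fatima:2, Gus:17/10, Hana:97/60, Miro:28/15, Nate:49/20, Tomas:53/20, Udo:7/10.
Tomas has the largest value, 53/20, making it the main broker — the node through which the most shortest paths run.

Tomas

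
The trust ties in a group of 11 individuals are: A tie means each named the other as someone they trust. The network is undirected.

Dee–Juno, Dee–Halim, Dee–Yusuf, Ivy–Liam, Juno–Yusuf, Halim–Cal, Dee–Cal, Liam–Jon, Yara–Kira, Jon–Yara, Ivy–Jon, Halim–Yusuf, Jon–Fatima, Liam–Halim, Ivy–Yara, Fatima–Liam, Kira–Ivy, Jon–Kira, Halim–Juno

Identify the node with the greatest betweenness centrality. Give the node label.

Liam

Unnormalized betweenness of each node: Cal:0, Dee:1, Fatima:0, Halim:25, Ivy:6, Jon:17/2, Juno:0, Kira:0, Liam:51/2, Yara:0, Yusuf:0.
Liam has the largest value, 51/2, making it the main broker — the node through which the most shortest paths run.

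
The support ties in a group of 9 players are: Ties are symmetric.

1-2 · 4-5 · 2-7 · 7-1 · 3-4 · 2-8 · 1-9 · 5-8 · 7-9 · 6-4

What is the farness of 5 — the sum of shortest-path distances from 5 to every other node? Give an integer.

Distances from 5: 1:3, 2:2, 3:2, 4:1, 6:2, 7:3, 8:1, 9:4.
Sum = 3 + 2 + 2 + 1 + 2 + 3 + 1 + 4 = 18.

18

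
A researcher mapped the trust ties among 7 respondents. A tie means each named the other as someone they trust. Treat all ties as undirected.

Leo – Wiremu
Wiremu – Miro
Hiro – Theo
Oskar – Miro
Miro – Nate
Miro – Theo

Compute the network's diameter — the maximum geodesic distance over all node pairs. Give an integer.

Eccentricity of each node (its greatest distance to any other): Hiro:4, Leo:4, Miro:2, Nate:3, Oskar:3, Theo:3, Wiremu:3.
The maximum eccentricity is 4, realized for instance by the pair Hiro–Leo via Hiro – Theo – Miro – Wiremu – Leo. So the diameter is 4.

4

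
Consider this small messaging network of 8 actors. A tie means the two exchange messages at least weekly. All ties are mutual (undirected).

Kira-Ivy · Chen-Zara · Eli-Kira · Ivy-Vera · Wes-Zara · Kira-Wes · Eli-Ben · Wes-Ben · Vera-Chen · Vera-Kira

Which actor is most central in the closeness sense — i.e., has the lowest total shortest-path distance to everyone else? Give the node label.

Farness (sum of distances to all others) for each node — Ben:15, Chen:14, Eli:14, Ivy:14, Kira:10, Vera:12, Wes:11, Zara:14.
The smallest farness is 10, for Kira, so Kira has the highest closeness.

Kira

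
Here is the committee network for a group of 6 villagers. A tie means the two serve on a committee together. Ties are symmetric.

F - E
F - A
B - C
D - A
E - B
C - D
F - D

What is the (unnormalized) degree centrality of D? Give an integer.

D is directly tied to A, C, and F. That is 3 neighbors, so the degree of D is 3.

3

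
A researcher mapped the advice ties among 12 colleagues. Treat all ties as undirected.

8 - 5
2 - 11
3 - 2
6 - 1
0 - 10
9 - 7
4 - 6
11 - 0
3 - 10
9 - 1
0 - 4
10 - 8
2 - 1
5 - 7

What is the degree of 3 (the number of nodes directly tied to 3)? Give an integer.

3 is directly tied to 2 and 10. That is 2 neighbors, so the degree of 3 is 2.

2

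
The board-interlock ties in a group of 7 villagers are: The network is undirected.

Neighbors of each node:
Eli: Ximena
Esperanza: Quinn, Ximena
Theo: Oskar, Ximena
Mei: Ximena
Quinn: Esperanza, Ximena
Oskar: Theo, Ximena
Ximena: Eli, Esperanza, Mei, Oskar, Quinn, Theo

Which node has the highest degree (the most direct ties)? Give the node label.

Ximena

Degrees — Eli:1, Esperanza:2, Mei:1, Oskar:2, Quinn:2, Theo:2, Ximena:6.
The maximum is 6, attained only by Ximena.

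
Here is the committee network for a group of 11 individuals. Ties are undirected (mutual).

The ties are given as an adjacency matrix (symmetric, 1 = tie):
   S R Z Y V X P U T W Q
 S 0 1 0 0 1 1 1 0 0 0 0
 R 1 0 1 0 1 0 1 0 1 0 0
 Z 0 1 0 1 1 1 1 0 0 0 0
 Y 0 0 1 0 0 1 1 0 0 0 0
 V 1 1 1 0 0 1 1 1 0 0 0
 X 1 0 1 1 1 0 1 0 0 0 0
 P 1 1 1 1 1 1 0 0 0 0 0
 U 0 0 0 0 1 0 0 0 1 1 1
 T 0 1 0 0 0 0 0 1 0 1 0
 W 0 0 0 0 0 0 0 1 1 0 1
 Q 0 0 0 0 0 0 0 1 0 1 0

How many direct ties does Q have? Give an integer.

2

Q is directly tied to U and W. That is 2 neighbors, so the degree of Q is 2.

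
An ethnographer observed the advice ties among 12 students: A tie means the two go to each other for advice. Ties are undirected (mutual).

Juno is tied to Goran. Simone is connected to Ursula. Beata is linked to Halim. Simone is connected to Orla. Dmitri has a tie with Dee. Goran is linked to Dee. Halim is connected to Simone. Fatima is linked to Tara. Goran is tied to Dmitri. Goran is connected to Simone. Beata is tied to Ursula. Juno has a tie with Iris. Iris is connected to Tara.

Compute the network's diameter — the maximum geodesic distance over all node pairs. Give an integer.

7

Eccentricity of each node (its greatest distance to any other): Beata:7, Dee:5, Dmitri:5, Fatima:7, Goran:4, Halim:6, Iris:5, Juno:4, Orla:6, Simone:5, Tara:6, Ursula:6.
The maximum eccentricity is 7, realized for instance by the pair Fatima–Beata via Fatima – Tara – Iris – Juno – Goran – Simone – Ursula – Beata. So the diameter is 7.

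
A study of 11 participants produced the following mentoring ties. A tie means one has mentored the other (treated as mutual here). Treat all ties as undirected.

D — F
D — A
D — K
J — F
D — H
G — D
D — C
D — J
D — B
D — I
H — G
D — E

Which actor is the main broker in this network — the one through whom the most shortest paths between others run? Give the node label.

D

Unnormalized betweenness of each node: A:0, B:0, C:0, D:43, E:0, F:0, G:0, H:0, I:0, J:0, K:0.
D has the largest value, 43, making it the main broker — the node through which the most shortest paths run.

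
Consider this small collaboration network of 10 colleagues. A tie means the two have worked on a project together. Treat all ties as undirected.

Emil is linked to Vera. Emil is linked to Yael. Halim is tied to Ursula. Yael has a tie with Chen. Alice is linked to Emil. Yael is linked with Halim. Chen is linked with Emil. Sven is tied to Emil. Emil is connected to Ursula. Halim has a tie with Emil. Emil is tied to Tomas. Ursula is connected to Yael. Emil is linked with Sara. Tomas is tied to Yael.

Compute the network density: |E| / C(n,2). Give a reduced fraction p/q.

There are 14 edges and 10 nodes, so the maximum possible is C(10,2) = 45.
Density = 14/45.

14/45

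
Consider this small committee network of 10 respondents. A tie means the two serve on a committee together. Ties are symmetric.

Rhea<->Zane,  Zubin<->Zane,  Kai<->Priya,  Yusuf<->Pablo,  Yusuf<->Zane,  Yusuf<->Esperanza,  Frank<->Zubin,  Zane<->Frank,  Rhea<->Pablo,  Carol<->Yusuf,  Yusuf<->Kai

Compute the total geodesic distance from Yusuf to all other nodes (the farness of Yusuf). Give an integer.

13

Distances from Yusuf: Carol:1, Esperanza:1, Frank:2, Kai:1, Pablo:1, Priya:2, Rhea:2, Zane:1, Zubin:2.
Sum = 1 + 1 + 2 + 1 + 1 + 2 + 2 + 1 + 2 = 13.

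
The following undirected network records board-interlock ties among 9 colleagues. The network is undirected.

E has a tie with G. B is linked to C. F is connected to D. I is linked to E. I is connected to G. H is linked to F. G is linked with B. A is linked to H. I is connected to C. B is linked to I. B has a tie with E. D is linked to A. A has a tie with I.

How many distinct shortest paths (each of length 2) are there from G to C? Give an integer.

The shortest distance is 2. The length-2 paths are: G–I–C; G–B–C.
That gives 2 distinct shortest paths.

2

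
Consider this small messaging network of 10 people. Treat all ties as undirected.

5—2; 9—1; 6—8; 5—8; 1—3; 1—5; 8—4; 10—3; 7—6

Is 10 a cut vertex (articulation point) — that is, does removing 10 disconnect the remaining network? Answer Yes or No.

Even without 10, every remaining node can still reach every other (the residual graph is connected), so 10 is not a cut vertex.

No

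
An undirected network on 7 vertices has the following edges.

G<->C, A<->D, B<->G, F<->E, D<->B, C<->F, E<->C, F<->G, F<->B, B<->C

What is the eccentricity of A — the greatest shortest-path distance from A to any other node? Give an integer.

4

Distances from A: B:2, C:3, D:1, E:4, F:3, G:3.
The largest is 4 (to E), so the eccentricity of A is 4.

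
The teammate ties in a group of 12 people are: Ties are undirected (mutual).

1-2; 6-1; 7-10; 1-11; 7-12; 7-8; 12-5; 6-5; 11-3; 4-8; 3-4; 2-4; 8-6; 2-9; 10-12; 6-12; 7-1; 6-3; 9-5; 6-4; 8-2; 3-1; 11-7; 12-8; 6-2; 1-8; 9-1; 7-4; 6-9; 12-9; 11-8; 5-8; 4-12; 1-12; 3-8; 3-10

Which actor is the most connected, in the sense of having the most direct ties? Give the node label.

8

Degrees — 1:8, 2:5, 3:6, 4:6, 5:4, 6:8, 7:6, 8:9, 9:5, 10:3, 11:4, 12:8.
The maximum is 9, attained only by 8.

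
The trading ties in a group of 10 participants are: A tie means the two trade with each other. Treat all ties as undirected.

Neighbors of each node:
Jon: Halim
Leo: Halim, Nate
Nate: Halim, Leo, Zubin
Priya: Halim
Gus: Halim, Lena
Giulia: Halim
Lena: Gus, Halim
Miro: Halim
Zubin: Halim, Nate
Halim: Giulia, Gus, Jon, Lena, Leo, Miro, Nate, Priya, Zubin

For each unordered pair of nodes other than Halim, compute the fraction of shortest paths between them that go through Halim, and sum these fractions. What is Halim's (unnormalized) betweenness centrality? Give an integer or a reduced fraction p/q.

Pairs whose geodesics pass through Halim — Priya–Leo: 1; Priya–Jon: 1; Priya–Giulia: 1; Priya–Lena: 1; Priya–Zubin: 1; Priya–Nate: 1; Priya–Miro: 1; Priya–Gus: 1; Leo–Jon: 1; Leo–Giulia: 1; Leo–Lena: 1; Leo–Zubin: 1/2; Leo–Miro: 1; Leo–Gus: 1 … (+19 more pairs).
All other pairs contribute 0.
Summing the contributions gives betweenness(Halim) = 65/2.

65/2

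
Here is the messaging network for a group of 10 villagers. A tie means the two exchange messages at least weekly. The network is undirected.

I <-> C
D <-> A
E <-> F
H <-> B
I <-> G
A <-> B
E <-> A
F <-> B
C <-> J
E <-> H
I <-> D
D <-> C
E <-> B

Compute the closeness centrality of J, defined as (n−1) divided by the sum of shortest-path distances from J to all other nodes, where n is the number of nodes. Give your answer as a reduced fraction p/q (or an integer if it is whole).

Distances from J: A:3, B:4, C:1, D:2, E:4, F:5, G:3, H:5, I:2. Sum = 29.
n = 10, so closeness = 9/29.

9/29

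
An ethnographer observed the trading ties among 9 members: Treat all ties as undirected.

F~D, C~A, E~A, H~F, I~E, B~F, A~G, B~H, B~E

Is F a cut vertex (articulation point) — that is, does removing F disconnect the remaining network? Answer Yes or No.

Removing F leaves {A, B, C, E, G, H, and I} with no path to {D}, so the network splits into 2 components. F is a cut vertex.

Yes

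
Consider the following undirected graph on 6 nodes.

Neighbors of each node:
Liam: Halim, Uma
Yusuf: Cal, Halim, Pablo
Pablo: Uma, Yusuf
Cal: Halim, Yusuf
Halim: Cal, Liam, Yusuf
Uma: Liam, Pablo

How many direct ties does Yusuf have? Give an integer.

Yusuf is directly tied to Cal, Halim, and Pablo. That is 3 neighbors, so the degree of Yusuf is 3.

3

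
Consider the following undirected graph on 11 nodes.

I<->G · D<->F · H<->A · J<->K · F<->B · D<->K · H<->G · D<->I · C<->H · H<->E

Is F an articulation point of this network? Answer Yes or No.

Removing F leaves {A, C, D, E, G, H, I, J, and K} with no path to {B}, so the network splits into 2 components. F is a cut vertex.

Yes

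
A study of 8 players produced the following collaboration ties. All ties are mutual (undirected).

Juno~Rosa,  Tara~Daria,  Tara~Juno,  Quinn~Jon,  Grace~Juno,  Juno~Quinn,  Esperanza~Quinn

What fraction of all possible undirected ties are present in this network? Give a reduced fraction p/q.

There are 7 edges and 8 nodes, so the maximum possible is C(8,2) = 28.
Density = 7/28 = 1/4.

1/4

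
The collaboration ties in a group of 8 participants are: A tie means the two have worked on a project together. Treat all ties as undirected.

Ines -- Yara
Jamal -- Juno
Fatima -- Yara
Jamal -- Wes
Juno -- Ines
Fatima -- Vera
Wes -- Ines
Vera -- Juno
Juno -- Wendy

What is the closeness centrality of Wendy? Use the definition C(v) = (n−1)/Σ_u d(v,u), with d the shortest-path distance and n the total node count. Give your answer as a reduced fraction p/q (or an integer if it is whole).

Distances from Wendy: Fatima:3, Ines:2, Jamal:2, Juno:1, Vera:2, Wes:3, Yara:3. Sum = 16.
n = 8, so closeness = 7/16.

7/16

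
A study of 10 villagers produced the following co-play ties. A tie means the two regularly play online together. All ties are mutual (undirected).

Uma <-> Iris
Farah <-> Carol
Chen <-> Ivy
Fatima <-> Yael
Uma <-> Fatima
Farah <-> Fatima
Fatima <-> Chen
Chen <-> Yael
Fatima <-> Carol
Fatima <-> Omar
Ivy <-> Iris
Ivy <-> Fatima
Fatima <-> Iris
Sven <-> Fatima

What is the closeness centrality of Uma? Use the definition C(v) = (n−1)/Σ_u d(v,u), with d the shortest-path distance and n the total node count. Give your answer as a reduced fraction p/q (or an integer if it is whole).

Distances from Uma: Carol:2, Chen:2, Farah:2, Fatima:1, Iris:1, Ivy:2, Omar:2, Sven:2, Yael:2. Sum = 16.
n = 10, so closeness = 9/16.

9/16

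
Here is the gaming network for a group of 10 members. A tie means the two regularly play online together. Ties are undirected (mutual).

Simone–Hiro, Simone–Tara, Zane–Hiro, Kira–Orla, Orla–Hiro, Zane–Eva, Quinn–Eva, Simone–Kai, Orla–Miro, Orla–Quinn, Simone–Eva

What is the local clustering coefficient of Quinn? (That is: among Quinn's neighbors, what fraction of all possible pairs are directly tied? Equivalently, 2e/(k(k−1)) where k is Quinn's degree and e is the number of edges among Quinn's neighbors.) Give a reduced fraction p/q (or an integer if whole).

Quinn's neighbors: Eva and Orla (k = 2).
Possible neighbor pairs: C(2,2) = 1. Edges among them: none → e = 0.
Clustering(Quinn) = 0/1.

0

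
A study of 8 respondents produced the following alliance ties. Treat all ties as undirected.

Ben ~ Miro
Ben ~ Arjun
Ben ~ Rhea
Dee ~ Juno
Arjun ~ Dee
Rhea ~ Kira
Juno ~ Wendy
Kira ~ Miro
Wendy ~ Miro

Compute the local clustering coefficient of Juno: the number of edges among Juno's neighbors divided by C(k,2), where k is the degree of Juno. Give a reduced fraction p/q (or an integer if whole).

Juno's neighbors: Dee and Wendy (k = 2).
Possible neighbor pairs: C(2,2) = 1. Edges among them: none → e = 0.
Clustering(Juno) = 0/1.

0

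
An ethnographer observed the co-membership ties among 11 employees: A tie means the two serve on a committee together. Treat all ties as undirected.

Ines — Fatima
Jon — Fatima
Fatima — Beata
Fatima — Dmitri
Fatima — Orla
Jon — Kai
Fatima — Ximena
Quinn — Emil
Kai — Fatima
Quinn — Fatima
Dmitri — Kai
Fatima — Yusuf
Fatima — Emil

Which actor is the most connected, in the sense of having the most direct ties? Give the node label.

Fatima

Degrees — Beata:1, Dmitri:2, Emil:2, Fatima:10, Ines:1, Jon:2, Kai:3, Orla:1, Quinn:2, Ximena:1, Yusuf:1.
The maximum is 10, attained only by Fatima.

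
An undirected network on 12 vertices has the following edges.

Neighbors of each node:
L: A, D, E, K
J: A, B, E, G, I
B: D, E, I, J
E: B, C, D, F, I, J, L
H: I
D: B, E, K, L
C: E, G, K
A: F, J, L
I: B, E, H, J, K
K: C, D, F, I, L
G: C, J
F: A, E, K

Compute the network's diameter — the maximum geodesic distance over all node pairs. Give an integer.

Eccentricity of each node (its greatest distance to any other): A:3, B:2, C:3, D:3, E:2, F:3, G:3, H:3, I:2, J:2, K:2, L:3.
The maximum eccentricity is 3, realized for instance by the pair H–F via H – I – E – F. So the diameter is 3.

3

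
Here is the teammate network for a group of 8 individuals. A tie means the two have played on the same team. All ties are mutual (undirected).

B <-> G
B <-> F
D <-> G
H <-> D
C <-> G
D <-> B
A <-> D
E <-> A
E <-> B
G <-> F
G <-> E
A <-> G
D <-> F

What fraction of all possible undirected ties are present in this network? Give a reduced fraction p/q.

13/28

There are 13 edges and 8 nodes, so the maximum possible is C(8,2) = 28.
Density = 13/28.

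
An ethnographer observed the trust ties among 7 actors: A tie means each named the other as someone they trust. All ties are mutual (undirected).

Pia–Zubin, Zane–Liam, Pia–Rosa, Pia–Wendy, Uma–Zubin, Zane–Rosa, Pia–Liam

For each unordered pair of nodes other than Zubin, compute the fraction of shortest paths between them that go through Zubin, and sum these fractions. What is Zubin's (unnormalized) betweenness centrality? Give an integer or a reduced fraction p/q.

Pairs whose geodesics pass through Zubin — Liam–Uma: 1; Rosa–Uma: 1; Zane–Uma: 2/2; Wendy–Uma: 1; Uma–Pia: 1.
All other pairs contribute 0.
Summing the contributions gives betweenness(Zubin) = 5.

5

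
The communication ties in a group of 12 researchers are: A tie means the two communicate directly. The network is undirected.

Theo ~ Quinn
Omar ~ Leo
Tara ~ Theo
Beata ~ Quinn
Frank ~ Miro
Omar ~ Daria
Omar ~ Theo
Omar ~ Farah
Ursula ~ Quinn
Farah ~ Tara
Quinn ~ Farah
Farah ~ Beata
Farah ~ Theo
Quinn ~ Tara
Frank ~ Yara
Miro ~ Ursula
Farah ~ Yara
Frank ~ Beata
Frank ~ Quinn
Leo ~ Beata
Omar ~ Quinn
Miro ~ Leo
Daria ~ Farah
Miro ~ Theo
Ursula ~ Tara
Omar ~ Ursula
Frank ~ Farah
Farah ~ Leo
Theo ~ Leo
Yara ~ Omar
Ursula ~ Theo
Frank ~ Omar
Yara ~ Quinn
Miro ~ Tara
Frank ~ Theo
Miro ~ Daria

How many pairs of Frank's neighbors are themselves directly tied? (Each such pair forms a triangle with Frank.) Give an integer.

12

Frank's neighbors: Beata, Farah, Miro, Omar, Quinn, Theo, and Yara.
Neighbor pairs that are themselves tied: Frank–Beata–Farah; Frank–Beata–Quinn; Frank–Farah–Omar; Frank–Farah–Quinn; Frank–Farah–Theo; Frank–Farah–Yara; Frank–Miro–Theo; Frank–Omar–Quinn; Frank–Omar–Theo; Frank–Omar–Yara; Frank–Quinn–Theo; Frank–Quinn–Yara. Each forms one triangle with Frank, for 12 in total.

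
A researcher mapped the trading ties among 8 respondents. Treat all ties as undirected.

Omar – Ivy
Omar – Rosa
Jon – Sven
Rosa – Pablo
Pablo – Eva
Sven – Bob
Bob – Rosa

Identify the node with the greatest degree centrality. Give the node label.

Rosa

Degrees — Bob:2, Eva:1, Ivy:1, Jon:1, Omar:2, Pablo:2, Rosa:3, Sven:2.
The maximum is 3, attained only by Rosa.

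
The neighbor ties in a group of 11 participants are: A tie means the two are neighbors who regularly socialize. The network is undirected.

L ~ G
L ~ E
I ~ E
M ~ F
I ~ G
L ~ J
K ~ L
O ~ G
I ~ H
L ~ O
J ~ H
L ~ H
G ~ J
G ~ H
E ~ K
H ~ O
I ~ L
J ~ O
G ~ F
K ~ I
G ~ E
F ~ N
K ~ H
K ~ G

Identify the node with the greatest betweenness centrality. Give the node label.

G

Unnormalized betweenness of each node: E:0, F:17, G:283/12, H:4/3, I:1/4, J:0, K:1/4, L:31/12, M:0, N:0, O:0.
G has the largest value, 283/12, making it the main broker — the node through which the most shortest paths run.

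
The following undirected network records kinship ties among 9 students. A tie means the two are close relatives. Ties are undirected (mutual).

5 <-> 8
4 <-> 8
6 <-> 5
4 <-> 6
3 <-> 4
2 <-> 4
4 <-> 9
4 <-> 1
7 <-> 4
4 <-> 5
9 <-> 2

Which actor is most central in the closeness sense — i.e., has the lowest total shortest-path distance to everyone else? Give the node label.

4

Farness (sum of distances to all others) for each node — 1:15, 2:14, 3:15, 4:8, 5:13, 6:14, 7:15, 8:14, 9:14.
The smallest farness is 8, for 4, so 4 has the highest closeness.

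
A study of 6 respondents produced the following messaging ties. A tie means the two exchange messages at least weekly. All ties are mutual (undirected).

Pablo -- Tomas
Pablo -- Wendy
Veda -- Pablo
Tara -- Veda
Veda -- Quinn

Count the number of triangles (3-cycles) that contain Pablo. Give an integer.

0

Pablo's neighbors are Tomas, Veda, and Wendy, but none of them are tied to each other, so no triangle contains Pablo.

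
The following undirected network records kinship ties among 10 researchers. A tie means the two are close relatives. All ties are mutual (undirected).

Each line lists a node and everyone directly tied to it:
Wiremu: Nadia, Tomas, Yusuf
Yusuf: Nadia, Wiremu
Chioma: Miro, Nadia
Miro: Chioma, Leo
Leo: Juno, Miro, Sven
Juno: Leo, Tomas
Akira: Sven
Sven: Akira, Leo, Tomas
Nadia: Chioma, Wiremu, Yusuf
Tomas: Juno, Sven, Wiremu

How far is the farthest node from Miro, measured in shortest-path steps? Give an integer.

Distances from Miro: Akira:3, Chioma:1, Juno:2, Leo:1, Nadia:2, Sven:2, Tomas:3, Wiremu:3, Yusuf:3.
The largest is 3 (to Wiremu, Yusuf, Akira, and Tomas), so the eccentricity of Miro is 3.

3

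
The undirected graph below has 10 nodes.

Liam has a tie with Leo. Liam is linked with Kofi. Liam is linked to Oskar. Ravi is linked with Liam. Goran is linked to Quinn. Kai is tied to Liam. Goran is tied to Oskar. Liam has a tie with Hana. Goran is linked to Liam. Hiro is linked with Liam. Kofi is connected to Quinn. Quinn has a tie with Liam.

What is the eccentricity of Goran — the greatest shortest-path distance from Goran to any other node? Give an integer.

2

Distances from Goran: Hana:2, Hiro:2, Kai:2, Kofi:2, Leo:2, Liam:1, Oskar:1, Quinn:1, Ravi:2.
The largest is 2 (to Kofi, Leo, Kai, Hana, Hiro, and Ravi), so the eccentricity of Goran is 2.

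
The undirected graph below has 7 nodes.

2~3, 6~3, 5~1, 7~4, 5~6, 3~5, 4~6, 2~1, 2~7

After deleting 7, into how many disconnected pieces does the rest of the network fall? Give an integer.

1

7's neighbors (2 and 4) remain reachable from one another through other ties, so the rest of the network stays in one piece.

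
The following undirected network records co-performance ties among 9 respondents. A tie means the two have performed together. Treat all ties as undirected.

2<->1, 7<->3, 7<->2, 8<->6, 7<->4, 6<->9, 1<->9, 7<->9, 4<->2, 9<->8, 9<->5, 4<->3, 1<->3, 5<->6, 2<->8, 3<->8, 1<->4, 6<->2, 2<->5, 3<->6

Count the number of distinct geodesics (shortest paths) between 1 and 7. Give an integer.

4

The shortest distance is 2. The length-2 paths are: 1–9–7; 1–3–7; 1–4–7; 1–2–7.
That gives 4 distinct shortest paths.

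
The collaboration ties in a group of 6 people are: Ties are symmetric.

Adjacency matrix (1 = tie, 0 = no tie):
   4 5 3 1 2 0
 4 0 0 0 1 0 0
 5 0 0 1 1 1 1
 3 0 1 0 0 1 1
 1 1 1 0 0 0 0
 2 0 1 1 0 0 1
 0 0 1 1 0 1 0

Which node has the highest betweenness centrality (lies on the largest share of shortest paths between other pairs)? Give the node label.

Unnormalized betweenness of each node: 0:0, 1:4, 2:0, 3:0, 4:0, 5:6.
5 has the largest value, 6, making it the main broker — the node through which the most shortest paths run.

5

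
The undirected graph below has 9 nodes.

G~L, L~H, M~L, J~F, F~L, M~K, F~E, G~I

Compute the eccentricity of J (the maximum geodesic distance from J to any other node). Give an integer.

Distances from J: E:2, F:1, G:3, H:3, I:4, K:4, L:2, M:3.
The largest is 4 (to I and K), so the eccentricity of J is 4.

4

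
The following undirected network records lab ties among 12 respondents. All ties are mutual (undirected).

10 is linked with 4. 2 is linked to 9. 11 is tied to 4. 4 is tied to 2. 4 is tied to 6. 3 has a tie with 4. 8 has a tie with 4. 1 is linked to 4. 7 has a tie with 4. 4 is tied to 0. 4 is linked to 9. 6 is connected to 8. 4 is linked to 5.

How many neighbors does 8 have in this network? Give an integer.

2

8 is directly tied to 4 and 6. That is 2 neighbors, so the degree of 8 is 2.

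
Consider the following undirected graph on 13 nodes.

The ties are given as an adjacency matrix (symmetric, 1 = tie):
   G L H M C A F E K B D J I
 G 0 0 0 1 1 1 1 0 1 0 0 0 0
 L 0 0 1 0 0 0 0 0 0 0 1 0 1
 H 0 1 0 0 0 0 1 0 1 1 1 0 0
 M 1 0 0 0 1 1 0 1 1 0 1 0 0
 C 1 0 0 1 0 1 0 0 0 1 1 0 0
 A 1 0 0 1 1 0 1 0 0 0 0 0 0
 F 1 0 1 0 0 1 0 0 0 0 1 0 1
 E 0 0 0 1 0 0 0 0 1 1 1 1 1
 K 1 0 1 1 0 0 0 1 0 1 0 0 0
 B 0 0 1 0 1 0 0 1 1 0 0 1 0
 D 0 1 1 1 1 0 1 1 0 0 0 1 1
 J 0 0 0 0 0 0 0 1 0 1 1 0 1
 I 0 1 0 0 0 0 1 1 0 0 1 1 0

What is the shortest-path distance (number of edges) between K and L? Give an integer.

One shortest route is K – H – L, which uses 2 edges, and K and L are not directly tied, so nothing shorter exists. So d(K,L) = 2.

2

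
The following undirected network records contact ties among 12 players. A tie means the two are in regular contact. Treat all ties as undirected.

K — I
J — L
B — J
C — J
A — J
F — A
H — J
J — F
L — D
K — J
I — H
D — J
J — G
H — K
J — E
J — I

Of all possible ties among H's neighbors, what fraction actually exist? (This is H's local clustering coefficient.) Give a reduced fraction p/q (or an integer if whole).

H's neighbors: I, J, and K (k = 3).
Possible neighbor pairs: C(3,2) = 3. Edges among them: I–J, I–K, J–K → e = 3.
Clustering(H) = 3/3 = 1.

1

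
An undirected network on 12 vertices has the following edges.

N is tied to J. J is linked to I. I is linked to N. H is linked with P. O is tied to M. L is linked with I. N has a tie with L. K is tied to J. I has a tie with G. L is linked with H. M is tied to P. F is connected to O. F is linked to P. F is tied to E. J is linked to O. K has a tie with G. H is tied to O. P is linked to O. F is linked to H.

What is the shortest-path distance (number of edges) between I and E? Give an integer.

4

One shortest route is I – L – H – F – E, which uses 4 edges, and at distance 3 from I we only reach {F, M, P}, which does not include E. So d(I,E) = 4.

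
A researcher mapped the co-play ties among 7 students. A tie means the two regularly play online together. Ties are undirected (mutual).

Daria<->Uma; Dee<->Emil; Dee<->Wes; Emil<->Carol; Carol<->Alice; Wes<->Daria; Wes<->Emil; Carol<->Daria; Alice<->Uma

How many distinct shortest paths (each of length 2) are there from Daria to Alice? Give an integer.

2

The shortest distance is 2. The length-2 paths are: Daria–Uma–Alice; Daria–Carol–Alice.
That gives 2 distinct shortest paths.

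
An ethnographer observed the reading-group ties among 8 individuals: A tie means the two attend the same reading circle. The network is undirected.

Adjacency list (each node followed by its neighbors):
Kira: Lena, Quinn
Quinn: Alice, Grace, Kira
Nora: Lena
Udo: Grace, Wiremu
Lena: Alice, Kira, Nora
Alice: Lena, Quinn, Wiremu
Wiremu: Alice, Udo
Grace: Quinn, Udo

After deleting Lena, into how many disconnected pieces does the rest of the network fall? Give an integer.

Without Lena, the remaining ties split the others into: {Alice, Grace, Kira, Quinn, Udo, Wiremu}; {Nora}.
That's 2 separate components.

2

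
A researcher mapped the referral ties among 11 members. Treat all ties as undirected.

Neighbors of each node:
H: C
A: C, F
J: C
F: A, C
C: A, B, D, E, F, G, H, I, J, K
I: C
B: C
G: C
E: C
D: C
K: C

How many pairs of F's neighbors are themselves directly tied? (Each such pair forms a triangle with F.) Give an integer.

F's neighbors: A and C.
Neighbor pairs that are themselves tied: F–A–C. Each forms one triangle with F, for 1 in total.

1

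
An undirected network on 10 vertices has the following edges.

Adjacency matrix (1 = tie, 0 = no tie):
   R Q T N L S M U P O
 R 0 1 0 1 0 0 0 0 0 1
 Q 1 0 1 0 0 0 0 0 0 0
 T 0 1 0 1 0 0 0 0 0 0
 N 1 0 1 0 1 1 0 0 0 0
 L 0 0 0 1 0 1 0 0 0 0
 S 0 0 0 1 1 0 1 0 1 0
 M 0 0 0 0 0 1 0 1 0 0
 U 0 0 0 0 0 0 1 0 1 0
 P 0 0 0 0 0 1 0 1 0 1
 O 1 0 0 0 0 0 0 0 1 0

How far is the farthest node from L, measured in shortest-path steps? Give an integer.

Distances from L: M:2, N:1, O:3, P:2, Q:3, R:2, S:1, T:2, U:3.
The largest is 3 (to Q, O, and U), so the eccentricity of L is 3.

3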